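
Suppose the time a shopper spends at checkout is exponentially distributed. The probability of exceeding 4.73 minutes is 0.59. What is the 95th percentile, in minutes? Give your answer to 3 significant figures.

26.9

e^(−λ·4.73) = 0.59 ⇒ λ = −ln(0.59)/4.73 = 0.11155.
95th percentile: 1 − e^(−λt) = 0.95, t = −ln(0.05)/λ = 26.8554 minutes.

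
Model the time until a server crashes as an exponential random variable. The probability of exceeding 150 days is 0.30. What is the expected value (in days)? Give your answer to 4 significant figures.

e^(−λ·150) = 0.30 ⇒ λ = −ln(0.30)/150 = 0.00802649.
Mean = 1/λ = 124.588 days.

124.6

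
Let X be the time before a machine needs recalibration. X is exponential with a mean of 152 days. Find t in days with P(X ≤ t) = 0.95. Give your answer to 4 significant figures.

455.4

The rate is λ = 1/152 = 0.00657895 per day.
Set 1 − e^(−λt) = 0.95, so t = −ln(0.05)/λ = 2.9957/0.00657895 ≈ 455.351 days.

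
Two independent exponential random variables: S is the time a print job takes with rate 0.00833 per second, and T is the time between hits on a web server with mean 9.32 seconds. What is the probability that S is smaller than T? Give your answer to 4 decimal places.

λ_1 = 0.00833, λ_2 = 1/9.32 = 0.107296.
For independent exponentials, P(S < T) = λ_1/(λ_1+λ_2) = 0.00833/0.115626 ≈ 0.0720.

0.0720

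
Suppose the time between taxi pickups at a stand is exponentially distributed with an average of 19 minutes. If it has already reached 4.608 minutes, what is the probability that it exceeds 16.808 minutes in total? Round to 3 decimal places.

The rate is λ = 1/19 = 0.0526316 per minute.
The exponential is memoryless, so the remaining time is again Exp(λ): the condition X > 4.608 is irrelevant.
P(X > 12.2) = e^(−0.64211) ≈ 0.526.

0.526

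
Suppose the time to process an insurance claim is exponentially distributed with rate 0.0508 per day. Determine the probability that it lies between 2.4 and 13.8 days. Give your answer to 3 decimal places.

0.389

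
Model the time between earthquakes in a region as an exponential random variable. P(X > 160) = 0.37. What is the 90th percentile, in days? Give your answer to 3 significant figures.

e^(−λ·160) = 0.37 ⇒ λ = −ln(0.37)/160 = 0.00621408.
90th percentile: 1 − e^(−λt) = 0.9, t = −ln(0.1)/λ = 370.543 days.

371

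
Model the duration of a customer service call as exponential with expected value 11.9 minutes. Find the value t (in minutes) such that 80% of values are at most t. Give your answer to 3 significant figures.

19.2

The rate is λ = 1/11.9 = 0.0840336 per minute.
Set 1 − e^(−λt) = 0.8, so t = −ln(0.2)/λ = 1.6094/0.0840336 ≈ 19.1523 minutes.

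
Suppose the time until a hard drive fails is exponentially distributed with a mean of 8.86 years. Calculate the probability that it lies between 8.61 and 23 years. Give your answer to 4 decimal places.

The rate is λ = 1/8.86 = 0.112867 per year.
P(8.61 < X < 23) = e^(−λ·8.61) − e^(−λ·23) = 0.37841 − 0.07458 ≈ 0.3038.

0.3038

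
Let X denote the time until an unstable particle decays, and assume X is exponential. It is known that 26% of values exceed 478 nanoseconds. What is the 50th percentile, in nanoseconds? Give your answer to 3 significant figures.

246

e^(−λ·478) = 0.26 ⇒ λ = −ln(0.26)/478 = 0.00281815.
50th percentile: 1 − e^(−λt) = 0.5, t = −ln(0.5)/λ = 245.959 nanoseconds.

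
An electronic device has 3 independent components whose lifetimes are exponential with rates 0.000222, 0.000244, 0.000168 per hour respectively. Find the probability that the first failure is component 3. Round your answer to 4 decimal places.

0.2650

The time to first failure is exponential with rate Σλ = 0.000222 + 0.000244 + 0.000168 = 0.000634.
P(component 3 first) = λ_3/Σλ = 0.000168/0.000634 ≈ 0.2650.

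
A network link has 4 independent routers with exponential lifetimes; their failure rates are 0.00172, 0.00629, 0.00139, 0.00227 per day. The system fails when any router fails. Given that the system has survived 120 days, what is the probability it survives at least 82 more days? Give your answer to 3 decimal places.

Time to first failure ~ Exp(Σλ) with Σλ = 0.01167.
By memorylessness, P(T > 120+82 | T > 120) = P(T > 82) = e^(−0.01167·82) ≈ 0.384.

0.384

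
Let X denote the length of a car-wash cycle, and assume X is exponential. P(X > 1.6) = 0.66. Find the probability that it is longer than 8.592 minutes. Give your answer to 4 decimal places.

0.1074

e^(−λ·1.6) = 0.66 ⇒ λ = −ln(0.66)/1.6 = 0.259697.
P(X > 8.592) = e^(−0.259697·8.592) = e^(−2.2313) ≈ 0.1074.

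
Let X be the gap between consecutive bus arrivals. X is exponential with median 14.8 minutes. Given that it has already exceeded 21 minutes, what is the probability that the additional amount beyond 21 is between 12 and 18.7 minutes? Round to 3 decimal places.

For an exponential, median = ln(2)/λ, so λ = ln 2 / 14.8 = 0.0468343 per minute.
Memoryless: the residual past 21 is again Exp(λ).
P(12 < residual < 18.7) = e^(−λ·12) − e^(−λ·18.7) = 0.57006 − 0.41653 ≈ 0.154.

0.154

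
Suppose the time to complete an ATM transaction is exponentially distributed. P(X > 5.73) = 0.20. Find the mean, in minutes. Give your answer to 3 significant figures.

3.56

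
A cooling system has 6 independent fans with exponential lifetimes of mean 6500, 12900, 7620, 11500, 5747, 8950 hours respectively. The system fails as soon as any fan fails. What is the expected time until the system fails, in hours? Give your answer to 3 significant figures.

The first failure time is exponential with rate Σλ_i = 1/6500 + 1/12900 + 1/7620 + 1/11500 + 1/5747 + 1/8950 = 0.000735291 per hour.
E[min] = 1/Σλ = 1/0.000735291 = 1360.01 hours.

1360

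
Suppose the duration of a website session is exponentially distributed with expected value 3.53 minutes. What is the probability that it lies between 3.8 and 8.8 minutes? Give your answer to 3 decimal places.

The rate is λ = 1/3.53 = 0.283286 per minute.
P(3.8 < X < 8.8) = e^(−λ·3.8) − e^(−λ·8.8) = 0.34079 − 0.08267 ≈ 0.258.

0.258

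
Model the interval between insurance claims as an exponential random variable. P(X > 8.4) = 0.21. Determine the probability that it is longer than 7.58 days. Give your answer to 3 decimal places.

0.245

e^(−λ·8.4) = 0.21 ⇒ λ = −ln(0.21)/8.4 = 0.185791.
P(X > 7.58) = e^(−0.185791·7.58) = e^(−1.4083) ≈ 0.245.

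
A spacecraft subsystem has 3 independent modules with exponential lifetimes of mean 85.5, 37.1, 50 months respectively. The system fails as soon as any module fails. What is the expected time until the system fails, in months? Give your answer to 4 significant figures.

The first failure time is exponential with rate Σλ_i = 1/85.5 + 1/37.1 + 1/50 = 0.0586501 per month.
E[min] = 1/Σλ = 1/0.0586501 = 17.0503 months.

17.05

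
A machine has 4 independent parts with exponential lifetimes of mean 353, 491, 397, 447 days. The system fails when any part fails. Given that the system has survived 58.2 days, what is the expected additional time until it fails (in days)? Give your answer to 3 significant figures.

104

First-failure rate Σλ = 1/353 + 1/491 + 1/397 + 1/447 = 0.00962555.
By memorylessness the expected residual is 1/Σλ = 103.89 days, regardless of the 58.2 already elapsed.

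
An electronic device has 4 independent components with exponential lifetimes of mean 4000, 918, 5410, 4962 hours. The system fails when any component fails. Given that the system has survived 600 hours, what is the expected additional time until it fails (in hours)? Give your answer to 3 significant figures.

579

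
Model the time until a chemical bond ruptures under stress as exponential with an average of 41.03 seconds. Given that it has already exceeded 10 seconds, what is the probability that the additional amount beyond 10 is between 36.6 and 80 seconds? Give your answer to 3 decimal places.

0.268

The rate is λ = 1/41.03 = 0.0243724 per second.
Memoryless: the residual past 10 is again Exp(λ).
P(36.6 < residual < 80) = e^(−λ·36.6) − e^(−λ·80) = 0.40982 − 0.14230 ≈ 0.268.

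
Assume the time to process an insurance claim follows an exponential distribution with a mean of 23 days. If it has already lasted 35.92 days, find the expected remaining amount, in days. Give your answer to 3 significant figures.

23.0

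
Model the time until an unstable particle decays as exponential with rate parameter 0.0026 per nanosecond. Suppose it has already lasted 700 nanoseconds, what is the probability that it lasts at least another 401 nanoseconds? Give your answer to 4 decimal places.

0.3525

The exponential is memoryless, so the remaining time is again Exp(λ): the condition X > 700 is irrelevant.
P(X > 401) = e^(−1.0426) ≈ 0.3525.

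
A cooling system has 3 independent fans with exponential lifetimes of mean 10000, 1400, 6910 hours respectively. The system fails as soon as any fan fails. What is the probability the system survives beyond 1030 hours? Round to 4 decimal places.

0.3724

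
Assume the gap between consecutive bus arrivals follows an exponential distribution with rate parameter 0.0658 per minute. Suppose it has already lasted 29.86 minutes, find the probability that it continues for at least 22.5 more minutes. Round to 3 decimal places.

0.228

By the memoryless property, P(X > 29.86+22.5 | X > 29.86) = P(X > 22.5).
P(X > 22.5) = e^(−1.4805) ≈ 0.228.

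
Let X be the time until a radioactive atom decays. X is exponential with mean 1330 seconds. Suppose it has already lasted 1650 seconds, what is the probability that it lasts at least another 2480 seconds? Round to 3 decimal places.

The rate is λ = 1/1330 = 0.00075188 per second.
By the memoryless property, P(X > 1650+2480 | X > 1650) = P(X > 2480).
P(X > 2480) = e^(−1.8647) ≈ 0.155.

0.155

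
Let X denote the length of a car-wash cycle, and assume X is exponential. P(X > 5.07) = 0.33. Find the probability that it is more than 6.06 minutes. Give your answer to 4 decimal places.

0.2658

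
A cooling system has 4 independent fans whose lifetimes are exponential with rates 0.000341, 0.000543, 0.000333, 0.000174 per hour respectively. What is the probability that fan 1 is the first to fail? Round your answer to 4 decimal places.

0.2451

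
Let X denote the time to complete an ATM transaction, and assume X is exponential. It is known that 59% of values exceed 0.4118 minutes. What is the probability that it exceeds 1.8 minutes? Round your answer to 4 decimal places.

0.0996

e^(−λ·0.4118) = 0.59 ⇒ λ = −ln(0.59)/0.4118 = 1.28128.
P(X > 1.8) = e^(−1.28128·1.8) = e^(−2.3063) ≈ 0.0996.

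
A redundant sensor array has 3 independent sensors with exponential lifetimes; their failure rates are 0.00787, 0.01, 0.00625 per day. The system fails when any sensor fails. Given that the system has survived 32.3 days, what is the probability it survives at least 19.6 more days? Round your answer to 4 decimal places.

Time to first failure ~ Exp(Σλ) with Σλ = 0.02412.
By memorylessness, P(T > 32.3+19.6 | T > 32.3) = P(T > 19.6) = e^(−0.02412·19.6) ≈ 0.6233.

0.6233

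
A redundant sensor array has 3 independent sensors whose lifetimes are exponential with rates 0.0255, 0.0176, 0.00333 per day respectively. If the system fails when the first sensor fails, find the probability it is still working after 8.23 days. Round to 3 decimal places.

0.682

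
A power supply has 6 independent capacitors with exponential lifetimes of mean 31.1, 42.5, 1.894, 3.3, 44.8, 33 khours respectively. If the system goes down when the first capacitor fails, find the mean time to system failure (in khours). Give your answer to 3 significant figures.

1.06

The first failure time is exponential with rate Σλ_i = 1/31.1 + 1/42.5 + 1/1.894 + 1/3.3 + 1/44.8 + 1/33 = 0.939322 per khour.
E[min] = 1/Σλ = 1/0.939322 = 1.0646 khours.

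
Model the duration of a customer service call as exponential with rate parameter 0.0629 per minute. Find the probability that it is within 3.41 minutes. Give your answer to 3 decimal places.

P(X ≤ 3.41) = 1 − e^(−λ·3.41) = 1 − e^(−0.21449) ≈ 0.193.

0.193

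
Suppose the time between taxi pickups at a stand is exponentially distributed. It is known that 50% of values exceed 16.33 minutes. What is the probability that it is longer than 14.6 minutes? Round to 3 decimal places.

0.538

e^(−λ·16.33) = 0.50 ⇒ λ = −ln(0.50)/16.33 = 0.0424462.
P(X > 14.6) = e^(−0.0424462·14.6) = e^(−0.61972) ≈ 0.538.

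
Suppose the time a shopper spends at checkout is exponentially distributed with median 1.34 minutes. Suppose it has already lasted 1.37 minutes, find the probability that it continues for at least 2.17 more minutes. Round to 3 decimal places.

For an exponential, median = ln(2)/λ, so λ = ln 2 / 1.34 = 0.517274 per minute.
The exponential is memoryless, so the remaining time is again Exp(λ): the condition X > 1.37 is irrelevant.
P(X > 2.17) = e^(−1.1225) ≈ 0.325.

0.325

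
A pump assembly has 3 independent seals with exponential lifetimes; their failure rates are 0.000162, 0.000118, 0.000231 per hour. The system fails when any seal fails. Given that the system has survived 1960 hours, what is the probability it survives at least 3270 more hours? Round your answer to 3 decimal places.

0.188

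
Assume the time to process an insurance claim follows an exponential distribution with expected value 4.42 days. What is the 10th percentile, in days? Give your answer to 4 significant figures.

The rate is λ = 1/4.42 = 0.226244 per day.
Set 1 − e^(−λt) = 0.1, so t = −ln(0.9)/λ = 0.10536/0.226244 ≈ 0.465693 days.

0.4657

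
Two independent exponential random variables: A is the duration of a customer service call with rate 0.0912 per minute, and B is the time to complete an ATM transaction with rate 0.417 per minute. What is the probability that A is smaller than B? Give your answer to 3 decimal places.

0.179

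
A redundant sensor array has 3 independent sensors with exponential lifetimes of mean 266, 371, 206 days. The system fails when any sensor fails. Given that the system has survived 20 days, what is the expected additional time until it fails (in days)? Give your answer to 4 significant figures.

First-failure rate Σλ = 1/266 + 1/371 + 1/206 = 0.0113092.
By memorylessness the expected residual is 1/Σλ = 88.4237 days, regardless of the 20 already elapsed.

88.42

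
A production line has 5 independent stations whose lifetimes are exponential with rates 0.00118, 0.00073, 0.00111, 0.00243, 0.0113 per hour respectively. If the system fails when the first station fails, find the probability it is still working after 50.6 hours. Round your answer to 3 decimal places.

0.428

The time to first failure is exponential with rate Σλ = 0.00118 + 0.00073 + 0.00111 + 0.00243 + 0.0113 = 0.01675.
P(min > 50.6) = e^(−0.01675·50.6) = e^(−0.84755) ≈ 0.428.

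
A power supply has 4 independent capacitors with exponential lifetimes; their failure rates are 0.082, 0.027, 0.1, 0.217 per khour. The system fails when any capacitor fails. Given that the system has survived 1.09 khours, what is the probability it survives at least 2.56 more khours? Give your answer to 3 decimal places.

0.336

Time to first failure ~ Exp(Σλ) with Σλ = 0.426.
By memorylessness, P(T > 1.09+2.56 | T > 1.09) = P(T > 2.56) = e^(−0.426·2.56) ≈ 0.336.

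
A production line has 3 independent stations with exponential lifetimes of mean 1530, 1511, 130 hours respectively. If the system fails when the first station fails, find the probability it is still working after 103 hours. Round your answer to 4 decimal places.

The first failure time is exponential with rate Σλ_i = 1/1530 + 1/1511 + 1/130 = 0.00900772 per hour.
P(min > 103) = e^(−0.00900772·103) = e^(−0.92779) ≈ 0.3954.

0.3954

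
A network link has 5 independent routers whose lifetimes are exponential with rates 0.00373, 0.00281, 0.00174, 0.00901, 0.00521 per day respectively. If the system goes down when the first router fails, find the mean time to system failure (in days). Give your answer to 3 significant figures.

The time to first failure is exponential with rate Σλ = 0.00373 + 0.00281 + 0.00174 + 0.00901 + 0.00521 = 0.0225.
E[min] = 1/Σλ = 1/0.0225 = 44.4444 days.

44.4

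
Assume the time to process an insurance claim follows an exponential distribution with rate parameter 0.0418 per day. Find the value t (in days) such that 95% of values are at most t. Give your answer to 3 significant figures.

Set 1 − e^(−λt) = 0.95, so t = −ln(0.05)/λ = 2.9957/0.0418 ≈ 71.6682 days.

71.7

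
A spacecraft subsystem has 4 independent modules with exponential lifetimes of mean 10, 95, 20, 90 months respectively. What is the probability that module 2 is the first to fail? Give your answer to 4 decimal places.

0.0613

Rates: λ_i = 1/mean_i → 0.1, 0.0105263, 0.05, 0.0111111; Σλ = 0.171637.
P(module 2 first) = λ_2/Σλ = 0.0105263/0.171637 ≈ 0.0613.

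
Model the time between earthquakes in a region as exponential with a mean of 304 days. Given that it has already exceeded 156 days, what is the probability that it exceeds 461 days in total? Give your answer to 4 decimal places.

0.3667

The rate is λ = 1/304 = 0.00328947 per day.
The exponential is memoryless, so the remaining time is again Exp(λ): the condition X > 156 is irrelevant.
P(X > 305) = e^(−1.0033) ≈ 0.3667.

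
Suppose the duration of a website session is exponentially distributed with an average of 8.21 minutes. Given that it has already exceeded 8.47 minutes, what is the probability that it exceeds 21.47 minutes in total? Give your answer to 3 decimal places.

0.205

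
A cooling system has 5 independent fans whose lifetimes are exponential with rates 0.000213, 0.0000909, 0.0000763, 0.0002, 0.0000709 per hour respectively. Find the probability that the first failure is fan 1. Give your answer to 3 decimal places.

The time to first failure is exponential with rate Σλ = 0.000213 + 0.0000909 + 0.0000763 + 0.0002 + 0.0000709 = 0.0006511.
P(fan 1 first) = λ_1/Σλ = 0.000213/0.0006511 ≈ 0.327.

0.327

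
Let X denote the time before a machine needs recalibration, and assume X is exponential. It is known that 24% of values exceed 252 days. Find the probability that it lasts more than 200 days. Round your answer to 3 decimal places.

0.322

e^(−λ·252) = 0.24 ⇒ λ = −ln(0.24)/252 = 0.00566316.
P(X > 200) = e^(−0.00566316·200) = e^(−1.1326) ≈ 0.322.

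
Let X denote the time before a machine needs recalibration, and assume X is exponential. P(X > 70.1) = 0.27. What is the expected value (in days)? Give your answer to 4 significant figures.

53.54

e^(−λ·70.1) = 0.27 ⇒ λ = −ln(0.27)/70.1 = 0.0186781.
Mean = 1/λ = 53.5387 days.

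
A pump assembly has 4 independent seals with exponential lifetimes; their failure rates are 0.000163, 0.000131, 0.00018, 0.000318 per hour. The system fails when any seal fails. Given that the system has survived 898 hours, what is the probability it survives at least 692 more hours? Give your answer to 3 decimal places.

Time to first failure ~ Exp(Σλ) with Σλ = 0.000792.
By memorylessness, P(T > 898+692 | T > 898) = P(T > 692) = e^(−0.000792·692) ≈ 0.578.

0.578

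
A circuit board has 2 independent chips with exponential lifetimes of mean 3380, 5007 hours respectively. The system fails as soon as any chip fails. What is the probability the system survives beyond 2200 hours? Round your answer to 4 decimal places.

The first failure time is exponential with rate Σλ_i = 1/3380 + 1/5007 = 0.000495578 per hour.
P(min > 2200) = e^(−0.000495578·2200) = e^(−1.0903) ≈ 0.3361.

0.3361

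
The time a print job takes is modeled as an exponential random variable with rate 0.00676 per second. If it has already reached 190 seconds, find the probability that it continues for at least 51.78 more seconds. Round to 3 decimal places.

0.705

P(X > s+t | X > s) = e^(−λ(s+t))/e^(−λs) = e^(−λt), independent of s = 190.
P(X > 51.78) = e^(−0.35003) ≈ 0.705.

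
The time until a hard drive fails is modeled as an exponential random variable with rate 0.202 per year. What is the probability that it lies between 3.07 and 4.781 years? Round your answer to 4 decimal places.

P(3.07 < X < 4.781) = e^(−λ·3.07) − e^(−λ·4.781) = 0.53787 − 0.38069 ≈ 0.1572.

0.1572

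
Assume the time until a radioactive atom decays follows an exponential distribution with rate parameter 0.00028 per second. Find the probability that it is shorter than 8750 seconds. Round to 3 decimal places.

0.914

P(X ≤ 8750) = 1 − e^(−λ·8750) = 1 − e^(−2.45) ≈ 0.914.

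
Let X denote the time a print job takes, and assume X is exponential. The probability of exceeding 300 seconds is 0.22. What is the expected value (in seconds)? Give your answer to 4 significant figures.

198.1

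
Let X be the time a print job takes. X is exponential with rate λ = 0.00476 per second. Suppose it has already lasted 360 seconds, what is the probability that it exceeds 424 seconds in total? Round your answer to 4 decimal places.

P(X > s+t | X > s) = e^(−λ(s+t))/e^(−λs) = e^(−λt), independent of s = 360.
P(X > 64) = e^(−0.30464) ≈ 0.7374.

0.7374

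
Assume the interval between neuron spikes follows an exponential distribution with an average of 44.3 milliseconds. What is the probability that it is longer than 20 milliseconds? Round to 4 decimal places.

The rate is λ = 1/44.3 = 0.0225734 per millisecond.
P(X > 20) = e^(−λ·20) = e^(−0.45147) ≈ 0.6367.

0.6367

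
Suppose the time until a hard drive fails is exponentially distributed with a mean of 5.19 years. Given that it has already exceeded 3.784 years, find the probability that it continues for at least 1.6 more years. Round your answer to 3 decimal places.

0.735

The rate is λ = 1/5.19 = 0.192678 per year.
P(X > s+t | X > s) = e^(−λ(s+t))/e^(−λs) = e^(−λt), independent of s = 3.784.
P(X > 1.6) = e^(−0.30829) ≈ 0.735.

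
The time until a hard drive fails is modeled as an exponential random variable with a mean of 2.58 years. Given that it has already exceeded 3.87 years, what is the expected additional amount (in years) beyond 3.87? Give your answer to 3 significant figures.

2.58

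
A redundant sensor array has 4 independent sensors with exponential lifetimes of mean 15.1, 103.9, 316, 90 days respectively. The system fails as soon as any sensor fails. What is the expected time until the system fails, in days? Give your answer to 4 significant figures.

11.10

The first failure time is exponential with rate Σλ_i = 1/15.1 + 1/103.9 + 1/316 + 1/90 = 0.0901255 per day.
E[min] = 1/Σλ = 1/0.0901255 = 11.0956 days.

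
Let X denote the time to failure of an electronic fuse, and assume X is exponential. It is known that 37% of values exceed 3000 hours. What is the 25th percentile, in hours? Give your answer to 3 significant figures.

e^(−λ·3000) = 0.37 ⇒ λ = −ln(0.37)/3000 = 0.000331417.
25th percentile: 1 − e^(−λt) = 0.25, t = −ln(0.75)/λ = 868.035 hours.

868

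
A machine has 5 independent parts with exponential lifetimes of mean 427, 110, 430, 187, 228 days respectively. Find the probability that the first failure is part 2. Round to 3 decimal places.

Rates: λ_i = 1/mean_i → 0.00234192, 0.00909091, 0.00232558, 0.00534759, 0.00438596; Σλ = 0.023492.
P(part 2 first) = λ_2/Σλ = 0.00909091/0.023492 ≈ 0.387.

0.387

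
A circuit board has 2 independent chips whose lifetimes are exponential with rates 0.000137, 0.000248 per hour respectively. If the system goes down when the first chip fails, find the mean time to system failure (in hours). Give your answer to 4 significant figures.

The time to first failure is exponential with rate Σλ = 0.000137 + 0.000248 = 0.000385.
E[min] = 1/Σλ = 1/0.000385 = 2597.4 hours.

2597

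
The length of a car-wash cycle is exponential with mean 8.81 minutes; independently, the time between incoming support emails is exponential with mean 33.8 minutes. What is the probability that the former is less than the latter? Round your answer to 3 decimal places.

λ_1 = 1/8.81 = 0.113507, λ_2 = 1/33.8 = 0.0295858.
For independent exponentials, P(the former < the latter) = λ_1/(λ_1+λ_2) = 0.113507/0.143093 ≈ 0.793.

0.793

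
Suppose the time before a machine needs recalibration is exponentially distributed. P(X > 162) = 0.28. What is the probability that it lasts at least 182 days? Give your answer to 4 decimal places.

e^(−λ·162) = 0.28 ⇒ λ = −ln(0.28)/162 = 0.00785781.
P(X > 182) = e^(−0.00785781·182) = e^(−1.4301) ≈ 0.2393.

0.2393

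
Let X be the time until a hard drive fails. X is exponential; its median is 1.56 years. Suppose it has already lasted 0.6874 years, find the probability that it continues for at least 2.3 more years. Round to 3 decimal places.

For an exponential, median = ln(2)/λ, so λ = ln 2 / 1.56 = 0.444325 per year.
P(X > s+t | X > s) = e^(−λ(s+t))/e^(−λs) = e^(−λt), independent of s = 0.6874.
P(X > 2.3) = e^(−1.0219) ≈ 0.360.

0.360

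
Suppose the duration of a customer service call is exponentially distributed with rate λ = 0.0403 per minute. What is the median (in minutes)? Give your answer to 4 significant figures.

17.20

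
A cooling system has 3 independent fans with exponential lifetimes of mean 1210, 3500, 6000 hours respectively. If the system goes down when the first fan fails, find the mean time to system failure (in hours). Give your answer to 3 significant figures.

782

The first failure time is exponential with rate Σλ_i = 1/1210 + 1/3500 + 1/6000 = 0.00127883 per hour.
E[min] = 1/Σλ = 1/0.00127883 = 781.966 hours.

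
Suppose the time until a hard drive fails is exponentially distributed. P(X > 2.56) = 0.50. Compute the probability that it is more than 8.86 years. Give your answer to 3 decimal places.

e^(−λ·2.56) = 0.50 ⇒ λ = −ln(0.50)/2.56 = 0.270761.
P(X > 8.86) = e^(−0.270761·8.86) = e^(−2.3989) ≈ 0.091.

0.091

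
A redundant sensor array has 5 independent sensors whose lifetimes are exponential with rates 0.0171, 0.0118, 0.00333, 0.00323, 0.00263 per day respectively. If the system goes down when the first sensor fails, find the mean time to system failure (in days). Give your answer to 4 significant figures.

The time to first failure is exponential with rate Σλ = 0.0171 + 0.0118 + 0.00333 + 0.00323 + 0.00263 = 0.03809.
E[min] = 1/Σλ = 1/0.03809 = 26.2536 days.

26.25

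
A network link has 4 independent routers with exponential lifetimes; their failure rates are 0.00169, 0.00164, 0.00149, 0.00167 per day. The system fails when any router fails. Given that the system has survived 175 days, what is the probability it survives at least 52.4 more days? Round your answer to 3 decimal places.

0.712

Time to first failure ~ Exp(Σλ) with Σλ = 0.00649.
By memorylessness, P(T > 175+52.4 | T > 175) = P(T > 52.4) = e^(−0.00649·52.4) ≈ 0.712.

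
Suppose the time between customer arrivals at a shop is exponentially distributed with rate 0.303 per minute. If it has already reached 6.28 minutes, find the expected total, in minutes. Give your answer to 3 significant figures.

9.58

By memorylessness, E[X | X > 6.28] = 6.28 + 1/λ = 6.28 + 3.30033 = 9.58033 minutes.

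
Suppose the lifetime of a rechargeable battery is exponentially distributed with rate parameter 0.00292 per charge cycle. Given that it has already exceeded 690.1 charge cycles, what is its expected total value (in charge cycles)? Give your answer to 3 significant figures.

1030

By memorylessness, E[X | X > 690.1] = 690.1 + 1/λ = 690.1 + 342.466 = 1032.57 charge cycles.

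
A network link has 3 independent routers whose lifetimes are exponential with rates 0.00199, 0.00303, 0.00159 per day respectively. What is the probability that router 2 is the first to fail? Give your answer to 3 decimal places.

The time to first failure is exponential with rate Σλ = 0.00199 + 0.00303 + 0.00159 = 0.00661.
P(router 2 first) = λ_2/Σλ = 0.00303/0.00661 ≈ 0.458.

0.458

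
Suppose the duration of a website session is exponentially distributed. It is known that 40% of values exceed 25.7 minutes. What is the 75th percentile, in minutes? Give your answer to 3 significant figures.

e^(−λ·25.7) = 0.40 ⇒ λ = −ln(0.40)/25.7 = 0.0356533.
75th percentile: 1 − e^(−λt) = 0.75, t = −ln(0.25)/λ = 38.8826 minutes.

38.9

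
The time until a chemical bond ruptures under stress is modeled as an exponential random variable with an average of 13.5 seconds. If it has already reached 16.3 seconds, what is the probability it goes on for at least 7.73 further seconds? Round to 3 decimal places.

The rate is λ = 1/13.5 = 0.0740741 per second.
The exponential is memoryless, so the remaining time is again Exp(λ): the condition X > 16.3 is irrelevant.
P(X > 7.73) = e^(−0.57259) ≈ 0.564.

0.564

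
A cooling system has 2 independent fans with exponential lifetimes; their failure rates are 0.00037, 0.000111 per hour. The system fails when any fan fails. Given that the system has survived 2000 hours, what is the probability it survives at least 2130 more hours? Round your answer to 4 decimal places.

0.3590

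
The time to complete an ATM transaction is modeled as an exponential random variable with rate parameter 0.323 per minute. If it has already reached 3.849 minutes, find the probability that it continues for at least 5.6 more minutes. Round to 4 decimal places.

The exponential is memoryless, so the remaining time is again Exp(λ): the condition X > 3.849 is irrelevant.
P(X > 5.6) = e^(−1.8088) ≈ 0.1639.

0.1639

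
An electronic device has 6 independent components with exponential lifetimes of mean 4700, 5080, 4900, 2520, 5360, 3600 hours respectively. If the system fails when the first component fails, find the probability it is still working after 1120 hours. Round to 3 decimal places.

0.192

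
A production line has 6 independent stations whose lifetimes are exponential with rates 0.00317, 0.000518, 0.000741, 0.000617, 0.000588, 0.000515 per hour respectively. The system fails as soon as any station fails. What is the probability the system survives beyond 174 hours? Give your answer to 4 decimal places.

0.3430

The time to first failure is exponential with rate Σλ = 0.00317 + 0.000518 + 0.000741 + 0.000617 + 0.000588 + 0.000515 = 0.006149.
P(min > 174) = e^(−0.006149·174) = e^(−1.0699) ≈ 0.3430.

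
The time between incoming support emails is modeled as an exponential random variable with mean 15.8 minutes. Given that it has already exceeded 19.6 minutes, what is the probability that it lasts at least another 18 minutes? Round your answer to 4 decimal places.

0.3201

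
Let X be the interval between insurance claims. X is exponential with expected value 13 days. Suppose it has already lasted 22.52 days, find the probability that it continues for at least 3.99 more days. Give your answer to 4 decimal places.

The rate is λ = 1/13 = 0.0769231 per day.
The exponential is memoryless, so the remaining time is again Exp(λ): the condition X > 22.52 is irrelevant.
P(X > 3.99) = e^(−0.30692) ≈ 0.7357.

0.7357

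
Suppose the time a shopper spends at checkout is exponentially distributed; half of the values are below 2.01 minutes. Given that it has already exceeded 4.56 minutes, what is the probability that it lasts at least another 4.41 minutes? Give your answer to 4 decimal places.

For an exponential, median = ln(2)/λ, so λ = ln 2 / 2.01 = 0.344849 per minute.
The exponential is memoryless, so the remaining time is again Exp(λ): the condition X > 4.56 is irrelevant.
P(X > 4.41) = e^(−1.5208) ≈ 0.2185.

0.2185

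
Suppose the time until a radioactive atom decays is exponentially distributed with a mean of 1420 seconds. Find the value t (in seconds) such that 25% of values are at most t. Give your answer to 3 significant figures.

The rate is λ = 1/1420 = 0.000704225 per second.
Set 1 − e^(−λt) = 0.25, so t = −ln(0.75)/λ = 0.28768/0.000704225 ≈ 408.509 seconds.

409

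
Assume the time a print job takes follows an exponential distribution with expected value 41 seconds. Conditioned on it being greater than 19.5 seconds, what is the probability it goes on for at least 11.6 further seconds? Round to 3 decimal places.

0.754

The rate is λ = 1/41 = 0.0243902 per second.
The exponential is memoryless, so the remaining time is again Exp(λ): the condition X > 19.5 is irrelevant.
P(X > 11.6) = e^(−0.28293) ≈ 0.754.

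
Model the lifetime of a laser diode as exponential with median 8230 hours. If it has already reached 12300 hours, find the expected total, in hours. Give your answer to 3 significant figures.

24200

For an exponential, median = ln(2)/λ, so λ = ln 2 / 8230 = 0.000084222 per hour.
By memorylessness, E[X | X > 12300] = 12300 + 1/λ = 12300 + 11873.4 = 24173.4 hours.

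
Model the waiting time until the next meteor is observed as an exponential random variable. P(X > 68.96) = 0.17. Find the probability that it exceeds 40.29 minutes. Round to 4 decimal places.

0.3551

e^(−λ·68.96) = 0.17 ⇒ λ = −ln(0.17)/68.96 = 0.0256954.
P(X > 40.29) = e^(−0.0256954·40.29) = e^(−1.0353) ≈ 0.3551.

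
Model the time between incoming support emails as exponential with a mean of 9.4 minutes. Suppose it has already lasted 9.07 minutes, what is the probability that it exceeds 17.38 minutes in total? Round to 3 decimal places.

The rate is λ = 1/9.4 = 0.106383 per minute.
P(X > s+t | X > s) = e^(−λ(s+t))/e^(−λs) = e^(−λt), independent of s = 9.07.
P(X > 8.31) = e^(−0.88404) ≈ 0.413.

0.413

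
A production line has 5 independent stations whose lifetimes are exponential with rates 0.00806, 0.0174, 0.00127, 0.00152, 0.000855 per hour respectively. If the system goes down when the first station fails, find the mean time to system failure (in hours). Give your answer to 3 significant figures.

The time to first failure is exponential with rate Σλ = 0.00806 + 0.0174 + 0.00127 + 0.00152 + 0.000855 = 0.029105.
E[min] = 1/Σλ = 1/0.029105 = 34.3584 hours.

34.4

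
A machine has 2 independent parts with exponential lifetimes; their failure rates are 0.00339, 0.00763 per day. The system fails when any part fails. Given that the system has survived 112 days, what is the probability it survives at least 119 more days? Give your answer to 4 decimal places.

0.2694

Time to first failure ~ Exp(Σλ) with Σλ = 0.01102.
By memorylessness, P(T > 112+119 | T > 112) = P(T > 119) = e^(−0.01102·119) ≈ 0.2694.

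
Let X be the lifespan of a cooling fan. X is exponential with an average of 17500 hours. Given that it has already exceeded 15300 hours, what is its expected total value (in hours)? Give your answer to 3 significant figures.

The rate is λ = 1/17500 = 0.0000571429 per hour.
By memorylessness, E[X | X > 15300] = 15300 + 1/λ = 15300 + 17500 = 32800 hours.

32800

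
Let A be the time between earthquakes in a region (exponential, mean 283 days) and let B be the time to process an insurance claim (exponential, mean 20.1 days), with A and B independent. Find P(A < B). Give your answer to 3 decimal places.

0.066

λ_1 = 1/283 = 0.00353357, λ_2 = 1/20.1 = 0.0497512.
For independent exponentials, P(A < B) = λ_1/(λ_1+λ_2) = 0.00353357/0.0532848 ≈ 0.066.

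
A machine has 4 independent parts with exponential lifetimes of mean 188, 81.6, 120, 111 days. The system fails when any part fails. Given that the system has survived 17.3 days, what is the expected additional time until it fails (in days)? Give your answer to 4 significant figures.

28.64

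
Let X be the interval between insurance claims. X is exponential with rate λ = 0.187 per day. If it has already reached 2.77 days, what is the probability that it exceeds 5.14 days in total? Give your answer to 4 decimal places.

0.6420

By the memoryless property, P(X > 2.77+2.37 | X > 2.77) = P(X > 2.37).
P(X > 2.37) = e^(−0.44319) ≈ 0.6420.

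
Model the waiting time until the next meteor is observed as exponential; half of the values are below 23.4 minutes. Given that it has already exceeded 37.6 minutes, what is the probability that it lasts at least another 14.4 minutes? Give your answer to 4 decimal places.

0.6528

For an exponential, median = ln(2)/λ, so λ = ln 2 / 23.4 = 0.0296217 per minute.
By the memoryless property, P(X > 37.6+14.4 | X > 37.6) = P(X > 14.4).
P(X > 14.4) = e^(−0.42655) ≈ 0.6528.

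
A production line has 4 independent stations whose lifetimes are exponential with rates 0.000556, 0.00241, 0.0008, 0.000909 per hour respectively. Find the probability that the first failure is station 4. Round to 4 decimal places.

0.1944

The time to first failure is exponential with rate Σλ = 0.000556 + 0.00241 + 0.0008 + 0.000909 = 0.004675.
P(station 4 first) = λ_4/Σλ = 0.000909/0.004675 ≈ 0.1944.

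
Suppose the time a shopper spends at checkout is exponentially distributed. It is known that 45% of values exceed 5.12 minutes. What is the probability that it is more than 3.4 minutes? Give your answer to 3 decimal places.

e^(−λ·5.12) = 0.45 ⇒ λ = −ln(0.45)/5.12 = 0.155959.
P(X > 3.4) = e^(−0.155959·3.4) = e^(−0.53026) ≈ 0.588.

0.588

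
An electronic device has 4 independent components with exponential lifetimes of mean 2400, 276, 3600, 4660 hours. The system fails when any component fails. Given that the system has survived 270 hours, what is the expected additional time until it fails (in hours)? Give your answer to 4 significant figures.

220.6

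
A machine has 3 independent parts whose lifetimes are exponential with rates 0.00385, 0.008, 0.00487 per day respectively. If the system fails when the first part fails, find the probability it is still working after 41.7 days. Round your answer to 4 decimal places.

0.4980

The time to first failure is exponential with rate Σλ = 0.00385 + 0.008 + 0.00487 = 0.01672.
P(min > 41.7) = e^(−0.01672·41.7) = e^(−0.69722) ≈ 0.4980.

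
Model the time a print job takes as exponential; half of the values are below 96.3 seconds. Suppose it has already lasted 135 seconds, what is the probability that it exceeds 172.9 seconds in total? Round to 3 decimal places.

0.761

For an exponential, median = ln(2)/λ, so λ = ln 2 / 96.3 = 0.00719779 per second.
The exponential is memoryless, so the remaining time is again Exp(λ): the condition X > 135 is irrelevant.
P(X > 37.9) = e^(−0.2728) ≈ 0.761.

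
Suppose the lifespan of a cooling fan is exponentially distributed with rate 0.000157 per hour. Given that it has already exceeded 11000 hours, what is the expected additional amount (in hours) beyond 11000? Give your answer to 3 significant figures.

6370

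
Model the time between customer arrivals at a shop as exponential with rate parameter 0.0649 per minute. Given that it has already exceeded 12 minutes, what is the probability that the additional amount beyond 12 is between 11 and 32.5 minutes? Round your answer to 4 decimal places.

Memoryless: the residual past 12 is again Exp(λ).
P(11 < residual < 32.5) = e^(−λ·11) − e^(−λ·32.5) = 0.48973 − 0.12133 ≈ 0.3684.

0.3684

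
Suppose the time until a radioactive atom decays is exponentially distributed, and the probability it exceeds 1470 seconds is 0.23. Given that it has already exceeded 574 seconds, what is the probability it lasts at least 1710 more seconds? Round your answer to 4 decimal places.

0.1809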